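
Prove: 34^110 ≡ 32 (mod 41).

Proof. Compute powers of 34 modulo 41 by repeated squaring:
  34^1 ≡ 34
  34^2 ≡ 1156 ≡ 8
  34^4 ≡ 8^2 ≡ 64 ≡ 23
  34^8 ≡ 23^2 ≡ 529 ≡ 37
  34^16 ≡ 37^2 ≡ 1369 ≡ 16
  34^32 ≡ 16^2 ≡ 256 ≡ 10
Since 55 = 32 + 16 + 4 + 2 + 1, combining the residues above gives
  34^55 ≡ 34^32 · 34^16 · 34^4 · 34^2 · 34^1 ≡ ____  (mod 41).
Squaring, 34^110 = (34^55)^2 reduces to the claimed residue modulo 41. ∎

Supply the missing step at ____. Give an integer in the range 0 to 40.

Multiply the listed residues: 10 · 16 · 23 · 8 · 34 = 160 → 3680 → 29440 → 1000960.
Reducing modulo 41: 1000960 = 24413·41 + 27, so 34^55 ≡ 27.

27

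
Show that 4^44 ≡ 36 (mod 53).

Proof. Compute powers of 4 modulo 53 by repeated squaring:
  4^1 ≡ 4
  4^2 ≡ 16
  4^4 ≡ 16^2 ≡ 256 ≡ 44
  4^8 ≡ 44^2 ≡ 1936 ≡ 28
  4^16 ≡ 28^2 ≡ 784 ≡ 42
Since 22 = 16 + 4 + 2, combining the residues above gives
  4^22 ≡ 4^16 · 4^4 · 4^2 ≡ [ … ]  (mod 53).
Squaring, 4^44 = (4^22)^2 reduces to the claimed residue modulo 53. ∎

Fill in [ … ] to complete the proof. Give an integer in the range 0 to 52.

4^16 · 4^4 · 4^2 ≡ 42 · 44 · 16 = 29568.
29568 mod 53 = 47, so 4^22 ≡ 47 (mod 53).

47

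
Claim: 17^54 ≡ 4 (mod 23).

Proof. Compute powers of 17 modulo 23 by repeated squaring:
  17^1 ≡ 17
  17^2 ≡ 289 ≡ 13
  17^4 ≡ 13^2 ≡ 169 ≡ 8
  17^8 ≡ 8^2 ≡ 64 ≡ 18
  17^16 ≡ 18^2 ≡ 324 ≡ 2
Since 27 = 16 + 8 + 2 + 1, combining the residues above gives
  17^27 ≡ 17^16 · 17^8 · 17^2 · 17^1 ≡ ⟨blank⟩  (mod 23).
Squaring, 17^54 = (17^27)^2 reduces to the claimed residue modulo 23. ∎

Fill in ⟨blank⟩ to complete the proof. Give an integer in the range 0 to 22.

17^16 · 17^8 · 17^2 · 17^1 ≡ 2 · 18 · 13 · 17 = 7956.
7956 mod 23 = 21, so 17^27 ≡ 21 (mod 23).

21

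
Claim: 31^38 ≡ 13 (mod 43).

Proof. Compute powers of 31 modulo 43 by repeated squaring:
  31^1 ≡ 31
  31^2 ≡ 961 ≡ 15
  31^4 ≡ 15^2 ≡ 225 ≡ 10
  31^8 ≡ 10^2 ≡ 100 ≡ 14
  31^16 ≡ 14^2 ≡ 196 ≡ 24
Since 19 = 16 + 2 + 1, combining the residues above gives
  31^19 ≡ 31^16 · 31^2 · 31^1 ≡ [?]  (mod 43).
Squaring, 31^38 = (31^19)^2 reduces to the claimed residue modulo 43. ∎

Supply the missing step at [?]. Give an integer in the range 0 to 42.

Multiply the listed residues: 24 · 15 · 31 = 360 → 11160.
Reducing modulo 43: 11160 = 259·43 + 23, so 31^19 ≡ 23.

23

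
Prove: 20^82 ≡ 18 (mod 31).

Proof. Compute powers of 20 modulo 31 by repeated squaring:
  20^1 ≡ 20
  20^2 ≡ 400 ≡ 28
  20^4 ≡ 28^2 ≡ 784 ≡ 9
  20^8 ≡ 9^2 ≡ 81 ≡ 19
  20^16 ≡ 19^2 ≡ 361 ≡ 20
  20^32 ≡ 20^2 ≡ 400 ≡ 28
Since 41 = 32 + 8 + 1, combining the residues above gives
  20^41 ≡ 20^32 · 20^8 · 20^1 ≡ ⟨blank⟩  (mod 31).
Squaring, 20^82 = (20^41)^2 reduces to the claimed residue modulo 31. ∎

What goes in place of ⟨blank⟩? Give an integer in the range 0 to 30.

7

20^32 · 20^8 · 20^1 ≡ 28 · 19 · 20 = 10640.
10640 mod 31 = 7, so 20^41 ≡ 7 (mod 31).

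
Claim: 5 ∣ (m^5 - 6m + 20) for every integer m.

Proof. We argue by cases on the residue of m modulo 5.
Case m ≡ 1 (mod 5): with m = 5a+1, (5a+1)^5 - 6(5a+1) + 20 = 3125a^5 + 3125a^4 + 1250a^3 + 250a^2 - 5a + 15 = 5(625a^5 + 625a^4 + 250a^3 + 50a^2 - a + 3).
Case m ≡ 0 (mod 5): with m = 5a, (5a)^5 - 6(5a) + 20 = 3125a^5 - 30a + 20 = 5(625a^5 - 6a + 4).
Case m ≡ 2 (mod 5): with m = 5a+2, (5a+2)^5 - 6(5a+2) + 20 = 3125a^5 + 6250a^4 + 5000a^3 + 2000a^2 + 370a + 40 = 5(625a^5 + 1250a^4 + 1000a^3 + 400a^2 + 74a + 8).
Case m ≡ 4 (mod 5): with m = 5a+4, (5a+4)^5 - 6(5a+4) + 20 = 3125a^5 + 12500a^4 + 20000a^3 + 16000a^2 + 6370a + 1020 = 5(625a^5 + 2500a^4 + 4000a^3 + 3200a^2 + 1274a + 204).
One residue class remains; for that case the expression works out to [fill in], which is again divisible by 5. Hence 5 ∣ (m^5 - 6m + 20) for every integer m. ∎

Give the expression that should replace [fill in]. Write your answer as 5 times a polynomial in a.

Only m ≡ 3 (mod 5) is unaccounted for. Put m = 5a+3:
(5a+3)^5 - 6(5a+3) + 20 expands to 3125a^5 + 9375a^4 + 11250a^3 + 6750a^2 + 1995a + 245,
and factoring out 5 leaves 5(625a^5 + 1875a^4 + 2250a^3 + 1350a^2 + 399a + 49).

5(625a^5 + 1875a^4 + 2250a^3 + 1350a^2 + 399a + 49)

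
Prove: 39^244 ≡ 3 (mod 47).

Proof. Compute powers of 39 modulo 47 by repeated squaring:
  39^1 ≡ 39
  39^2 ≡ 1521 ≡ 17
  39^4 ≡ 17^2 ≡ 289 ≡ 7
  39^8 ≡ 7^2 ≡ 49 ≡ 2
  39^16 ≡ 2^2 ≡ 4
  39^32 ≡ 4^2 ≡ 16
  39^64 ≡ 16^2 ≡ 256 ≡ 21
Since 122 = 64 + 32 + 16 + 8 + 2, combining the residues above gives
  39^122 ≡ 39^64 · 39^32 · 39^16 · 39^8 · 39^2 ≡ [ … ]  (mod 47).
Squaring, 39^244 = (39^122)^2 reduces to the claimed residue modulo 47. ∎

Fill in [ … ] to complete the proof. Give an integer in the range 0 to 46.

Multiply the listed residues: 21 · 16 · 4 · 2 · 17 = 336 → 1344 → 2688 → 45696.
Reducing modulo 47: 45696 = 972·47 + 12, so 39^122 ≡ 12.

12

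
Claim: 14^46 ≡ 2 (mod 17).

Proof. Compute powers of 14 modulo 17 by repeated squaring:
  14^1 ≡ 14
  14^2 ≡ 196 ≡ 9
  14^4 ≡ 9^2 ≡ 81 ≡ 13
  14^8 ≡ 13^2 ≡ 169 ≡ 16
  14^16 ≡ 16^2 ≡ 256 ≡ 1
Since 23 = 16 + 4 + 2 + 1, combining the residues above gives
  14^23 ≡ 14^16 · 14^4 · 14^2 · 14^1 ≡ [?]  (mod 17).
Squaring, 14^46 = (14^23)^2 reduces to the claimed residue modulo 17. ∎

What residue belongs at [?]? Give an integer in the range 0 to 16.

6

14^16 · 14^4 · 14^2 · 14^1 ≡ 1 · 13 · 9 · 14 = 1638.
1638 mod 17 = 6, so 14^23 ≡ 6 (mod 17).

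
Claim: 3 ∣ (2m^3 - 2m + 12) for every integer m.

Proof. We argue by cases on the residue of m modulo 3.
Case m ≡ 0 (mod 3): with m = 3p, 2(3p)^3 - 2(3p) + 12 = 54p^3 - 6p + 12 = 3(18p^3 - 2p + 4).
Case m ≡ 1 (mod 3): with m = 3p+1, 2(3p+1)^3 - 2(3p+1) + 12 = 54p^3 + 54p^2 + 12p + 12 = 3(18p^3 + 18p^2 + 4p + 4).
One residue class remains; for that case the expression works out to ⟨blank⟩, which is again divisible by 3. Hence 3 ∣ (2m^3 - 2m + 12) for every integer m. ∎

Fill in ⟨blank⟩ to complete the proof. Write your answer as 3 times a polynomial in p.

3(18p^3 + 36p^2 + 22p + 8)

Only m ≡ 2 (mod 3) is unaccounted for. Put m = 3p+2:
2(3p+2)^3 - 2(3p+2) + 12 expands to 54p^3 + 108p^2 + 66p + 24,
and factoring out 3 leaves 3(18p^3 + 36p^2 + 22p + 8).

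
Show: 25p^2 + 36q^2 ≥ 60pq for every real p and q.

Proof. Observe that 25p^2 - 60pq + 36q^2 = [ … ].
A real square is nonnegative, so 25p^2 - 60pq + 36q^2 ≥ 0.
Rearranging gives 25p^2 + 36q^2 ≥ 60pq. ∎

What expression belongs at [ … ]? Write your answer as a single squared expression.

25p^2 - 60pq + 36q^2 is a perfect-square trinomial: the outer terms are (5p)^2 and (6q)^2, and the cross term is -2·5p·6q.
So 25p^2 - 60pq + 36q^2 = (5p - 6q)^2 ≥ 0.

(5p - 6q)^2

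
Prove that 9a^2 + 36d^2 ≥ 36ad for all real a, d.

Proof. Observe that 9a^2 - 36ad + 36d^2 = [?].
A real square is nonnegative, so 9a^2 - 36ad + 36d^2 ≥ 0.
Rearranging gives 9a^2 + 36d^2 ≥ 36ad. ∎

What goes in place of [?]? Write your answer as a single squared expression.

(3a - 6d)^2

The leading and trailing coefficients are 3^2 and 6^2, and 36 = 2·3·6, so the trinomial is (3a - 6d)^2.
Hence 9a^2 - 36ad + 36d^2 ≥ 0.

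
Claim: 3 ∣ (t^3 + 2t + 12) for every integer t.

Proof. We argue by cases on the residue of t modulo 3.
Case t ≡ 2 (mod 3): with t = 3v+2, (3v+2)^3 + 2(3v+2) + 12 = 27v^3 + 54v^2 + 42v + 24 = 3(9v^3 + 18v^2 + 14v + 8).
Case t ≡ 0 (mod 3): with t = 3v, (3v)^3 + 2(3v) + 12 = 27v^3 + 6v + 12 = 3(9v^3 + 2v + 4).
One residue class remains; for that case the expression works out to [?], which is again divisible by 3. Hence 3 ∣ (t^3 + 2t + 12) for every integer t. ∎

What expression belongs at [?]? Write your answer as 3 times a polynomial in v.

Only t ≡ 1 (mod 3) is unaccounted for. Put t = 3v+1:
(3v+1)^3 + 2(3v+1) + 12 expands to 27v^3 + 27v^2 + 15v + 15,
and factoring out 3 leaves 3(9v^3 + 9v^2 + 5v + 5).

3(9v^3 + 9v^2 + 5v + 5)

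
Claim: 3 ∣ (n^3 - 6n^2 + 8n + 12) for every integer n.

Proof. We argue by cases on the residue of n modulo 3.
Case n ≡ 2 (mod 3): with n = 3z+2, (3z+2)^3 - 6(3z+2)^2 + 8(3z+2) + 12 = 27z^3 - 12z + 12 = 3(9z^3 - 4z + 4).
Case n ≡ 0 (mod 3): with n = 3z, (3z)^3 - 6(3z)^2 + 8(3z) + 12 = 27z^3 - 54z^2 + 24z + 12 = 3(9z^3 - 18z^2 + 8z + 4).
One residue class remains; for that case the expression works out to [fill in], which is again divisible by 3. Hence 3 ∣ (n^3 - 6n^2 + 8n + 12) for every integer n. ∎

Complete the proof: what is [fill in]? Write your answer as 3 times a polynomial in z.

Only n ≡ 1 (mod 3) is unaccounted for. Put n = 3z+1:
(3z+1)^3 - 6(3z+1)^2 + 8(3z+1) + 12 expands to 27z^3 - 27z^2 - 3z + 15,
and factoring out 3 leaves 3(9z^3 - 9z^2 - z + 5).

3(9z^3 - 9z^2 - z + 5)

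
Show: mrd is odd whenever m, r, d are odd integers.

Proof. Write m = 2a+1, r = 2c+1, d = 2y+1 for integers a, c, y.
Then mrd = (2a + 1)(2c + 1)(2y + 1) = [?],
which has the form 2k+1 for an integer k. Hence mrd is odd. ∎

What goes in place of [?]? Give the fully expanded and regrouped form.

2(4acy + 2ac + 2ay + a + 2cy + c + y) + 1

Expanding: (2a + 1)(2c + 1)(2y + 1) = 8acy + 4ac + 4ay + 2a + 4cy + 2c + 2y + 1.
Every term except the constant is even, so this is 2(4acy + 2ac + 2ay + a + 2cy + c + y) + 1,
and 4acy + 2ac + 2ay + a + 2cy + c + y ∈ ℤ gives the required form.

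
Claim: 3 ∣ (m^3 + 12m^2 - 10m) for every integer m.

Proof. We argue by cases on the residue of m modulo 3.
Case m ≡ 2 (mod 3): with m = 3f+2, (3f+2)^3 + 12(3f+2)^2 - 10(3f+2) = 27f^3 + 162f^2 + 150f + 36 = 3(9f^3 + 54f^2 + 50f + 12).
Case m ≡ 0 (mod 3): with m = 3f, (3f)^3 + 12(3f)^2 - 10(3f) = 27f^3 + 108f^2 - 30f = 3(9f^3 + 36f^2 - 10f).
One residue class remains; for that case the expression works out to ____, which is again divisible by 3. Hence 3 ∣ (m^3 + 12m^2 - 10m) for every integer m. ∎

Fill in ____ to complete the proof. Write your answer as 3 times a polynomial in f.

3(9f^3 + 45f^2 + 17f + 1)

The residues treated are {2, 0}, so the missing case is m ≡ 1 (mod 3); write m = 3f+1.
Then (3f+1)^3 + 12(3f+1)^2 - 10(3f+1) = 27f^3 + 135f^2 + 51f + 3 = 3(9f^3 + 45f^2 + 17f + 1).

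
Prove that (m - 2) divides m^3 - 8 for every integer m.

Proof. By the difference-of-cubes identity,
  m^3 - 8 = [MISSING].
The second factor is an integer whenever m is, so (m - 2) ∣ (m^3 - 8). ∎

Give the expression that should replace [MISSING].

a^3 - b^3 = (a - b)(a^2 + ab + b^2). With a = m, b = 2:
m^3 - 8 = (m - 2)(m^2 + 2m + 4).

(m - 2)(m^2 + 2m + 4)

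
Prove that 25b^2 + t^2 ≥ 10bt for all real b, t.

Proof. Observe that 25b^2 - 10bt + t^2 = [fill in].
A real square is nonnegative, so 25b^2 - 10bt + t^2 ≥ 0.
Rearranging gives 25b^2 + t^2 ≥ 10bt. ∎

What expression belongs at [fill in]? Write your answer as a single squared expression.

(5b - t)^2

25b^2 - 10bt + t^2 is a perfect-square trinomial: the outer terms are (5b)^2 and (t)^2, and the cross term is -2·5b·t.
So 25b^2 - 10bt + t^2 = (5b - t)^2 ≥ 0.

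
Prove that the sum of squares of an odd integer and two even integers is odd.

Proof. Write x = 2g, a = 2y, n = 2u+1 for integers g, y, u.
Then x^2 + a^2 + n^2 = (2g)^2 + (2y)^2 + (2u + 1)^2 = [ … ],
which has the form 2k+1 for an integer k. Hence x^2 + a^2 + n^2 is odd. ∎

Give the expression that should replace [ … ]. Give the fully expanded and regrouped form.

Expanding: (2g)^2 + (2y)^2 + (2u + 1)^2 = 4g^2 + 4u^2 + 4u + 4y^2 + 1.
Every term except the constant is even, so this is 2(2g^2 + 2u^2 + 2u + 2y^2) + 1,
and 2g^2 + 2u^2 + 2u + 2y^2 ∈ ℤ gives the required form.

2(2g^2 + 2u^2 + 2u + 2y^2) + 1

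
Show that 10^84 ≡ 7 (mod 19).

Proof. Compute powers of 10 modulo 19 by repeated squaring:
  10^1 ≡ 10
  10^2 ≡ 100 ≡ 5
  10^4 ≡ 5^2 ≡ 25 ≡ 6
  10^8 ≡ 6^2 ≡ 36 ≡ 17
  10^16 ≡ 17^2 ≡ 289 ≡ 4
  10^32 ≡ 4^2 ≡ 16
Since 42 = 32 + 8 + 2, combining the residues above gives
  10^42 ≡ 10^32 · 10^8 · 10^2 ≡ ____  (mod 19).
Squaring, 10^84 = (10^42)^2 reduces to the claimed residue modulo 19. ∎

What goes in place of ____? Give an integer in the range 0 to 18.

Multiply the listed residues: 16 · 17 · 5 = 272 → 1360.
Reducing modulo 19: 1360 = 71·19 + 11, so 10^42 ≡ 11.

11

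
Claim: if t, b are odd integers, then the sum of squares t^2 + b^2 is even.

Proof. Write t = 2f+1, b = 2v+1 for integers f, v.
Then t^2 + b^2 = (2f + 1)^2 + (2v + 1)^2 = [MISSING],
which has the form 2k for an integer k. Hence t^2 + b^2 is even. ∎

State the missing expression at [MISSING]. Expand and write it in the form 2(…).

Expanding: (2f + 1)^2 + (2v + 1)^2 = 4f^2 + 4f + 4v^2 + 4v + 2.
Every term is even; pulling out the factor of 2 gives 2(2f^2 + 2f + 2v^2 + 2v + 1).

2(2f^2 + 2f + 2v^2 + 2v + 1)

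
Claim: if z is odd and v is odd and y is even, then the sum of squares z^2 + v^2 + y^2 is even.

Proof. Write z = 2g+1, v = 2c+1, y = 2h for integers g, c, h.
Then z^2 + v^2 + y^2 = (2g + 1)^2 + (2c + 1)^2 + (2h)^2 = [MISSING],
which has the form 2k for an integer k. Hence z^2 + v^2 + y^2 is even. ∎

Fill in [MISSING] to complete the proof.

Expanding: (2g + 1)^2 + (2c + 1)^2 + (2h)^2 = 4c^2 + 4c + 4g^2 + 4g + 4h^2 + 2.
Every term is even; pulling out the factor of 2 gives 2(2c^2 + 2c + 2g^2 + 2g + 2h^2 + 1).

2(2c^2 + 2c + 2g^2 + 2g + 2h^2 + 1)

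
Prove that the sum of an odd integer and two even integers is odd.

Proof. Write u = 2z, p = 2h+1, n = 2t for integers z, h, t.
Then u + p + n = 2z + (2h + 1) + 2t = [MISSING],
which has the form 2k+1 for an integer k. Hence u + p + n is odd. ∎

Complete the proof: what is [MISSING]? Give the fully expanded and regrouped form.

2(h + t + z) + 1

2z + (2h + 1) + 2t = 2h + 2t + 2z + 1
= 2(h + t + z) + 1.
Since h + t + z is an integer, the sum is of the form 2k+1 for an integer k.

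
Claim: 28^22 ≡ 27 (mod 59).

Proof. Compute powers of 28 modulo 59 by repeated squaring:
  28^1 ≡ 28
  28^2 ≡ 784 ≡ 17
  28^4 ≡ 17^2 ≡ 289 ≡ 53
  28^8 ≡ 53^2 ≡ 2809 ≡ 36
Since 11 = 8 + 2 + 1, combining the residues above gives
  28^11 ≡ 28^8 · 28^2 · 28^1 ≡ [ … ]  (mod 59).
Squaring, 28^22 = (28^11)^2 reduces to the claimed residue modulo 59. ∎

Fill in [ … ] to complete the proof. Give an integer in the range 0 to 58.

28^8 · 28^2 · 28^1 ≡ 36 · 17 · 28 = 17136.
17136 mod 59 = 26, so 28^11 ≡ 26 (mod 59).

26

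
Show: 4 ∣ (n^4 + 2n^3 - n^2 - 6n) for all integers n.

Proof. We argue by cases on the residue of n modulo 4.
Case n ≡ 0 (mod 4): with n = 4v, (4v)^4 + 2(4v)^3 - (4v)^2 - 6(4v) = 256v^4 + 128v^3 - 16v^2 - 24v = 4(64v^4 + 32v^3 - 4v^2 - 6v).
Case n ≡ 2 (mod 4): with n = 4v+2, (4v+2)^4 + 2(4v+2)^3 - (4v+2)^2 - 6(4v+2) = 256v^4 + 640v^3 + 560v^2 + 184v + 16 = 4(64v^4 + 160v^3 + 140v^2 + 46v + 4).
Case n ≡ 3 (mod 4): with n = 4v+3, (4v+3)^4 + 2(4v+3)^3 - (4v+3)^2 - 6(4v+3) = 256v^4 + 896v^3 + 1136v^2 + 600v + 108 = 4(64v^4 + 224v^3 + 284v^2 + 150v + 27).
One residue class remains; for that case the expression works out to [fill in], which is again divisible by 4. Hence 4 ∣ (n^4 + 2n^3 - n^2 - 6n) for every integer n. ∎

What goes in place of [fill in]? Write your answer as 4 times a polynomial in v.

4(64v^4 + 96v^3 + 44v^2 + 2v - 1)

Only n ≡ 1 (mod 4) is unaccounted for. Put n = 4v+1:
(4v+1)^4 + 2(4v+1)^3 - (4v+1)^2 - 6(4v+1) expands to 256v^4 + 384v^3 + 176v^2 + 8v - 4,
and factoring out 4 leaves 4(64v^4 + 96v^3 + 44v^2 + 2v - 1).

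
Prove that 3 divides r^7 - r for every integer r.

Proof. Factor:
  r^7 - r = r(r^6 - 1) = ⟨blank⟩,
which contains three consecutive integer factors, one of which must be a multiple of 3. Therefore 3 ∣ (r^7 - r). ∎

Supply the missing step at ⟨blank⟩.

r^6 - 1 = (r^2 - 1)(r^4 + r^2 + 1), and r^2 - 1 = (r-1)(r+1).
So r(r^6 - 1) = (r - 1)r(r + 1)(r^4 + r^2 + 1).

(r - 1)r(r + 1)(r^4 + r^2 + 1)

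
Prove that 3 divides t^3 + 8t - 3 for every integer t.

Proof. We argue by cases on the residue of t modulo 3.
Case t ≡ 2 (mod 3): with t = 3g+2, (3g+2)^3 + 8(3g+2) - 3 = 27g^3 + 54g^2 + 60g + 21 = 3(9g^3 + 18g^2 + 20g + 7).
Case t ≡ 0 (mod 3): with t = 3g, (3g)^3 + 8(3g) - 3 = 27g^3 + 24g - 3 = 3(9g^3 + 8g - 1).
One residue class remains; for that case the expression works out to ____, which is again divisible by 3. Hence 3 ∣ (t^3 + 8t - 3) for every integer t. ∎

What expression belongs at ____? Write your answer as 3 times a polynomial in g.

The residues treated are {2, 0}, so the missing case is t ≡ 1 (mod 3); write t = 3g+1.
Then (3g+1)^3 + 8(3g+1) - 3 = 27g^3 + 27g^2 + 33g + 6 = 3(9g^3 + 9g^2 + 11g + 2).

3(9g^3 + 9g^2 + 11g + 2)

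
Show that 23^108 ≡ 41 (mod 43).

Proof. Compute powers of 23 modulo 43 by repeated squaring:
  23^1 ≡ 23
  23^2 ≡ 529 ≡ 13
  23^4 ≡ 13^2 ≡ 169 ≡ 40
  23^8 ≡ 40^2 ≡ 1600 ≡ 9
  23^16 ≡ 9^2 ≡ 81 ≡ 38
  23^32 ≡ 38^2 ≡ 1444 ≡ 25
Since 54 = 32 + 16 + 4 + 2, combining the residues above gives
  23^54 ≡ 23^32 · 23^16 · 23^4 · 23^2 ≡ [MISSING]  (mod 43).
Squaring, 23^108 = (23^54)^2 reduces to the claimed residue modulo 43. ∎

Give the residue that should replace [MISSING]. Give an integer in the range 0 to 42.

16

23^32 · 23^16 · 23^4 · 23^2 ≡ 25 · 38 · 40 · 13 = 494000.
494000 mod 43 = 16, so 23^54 ≡ 16 (mod 43).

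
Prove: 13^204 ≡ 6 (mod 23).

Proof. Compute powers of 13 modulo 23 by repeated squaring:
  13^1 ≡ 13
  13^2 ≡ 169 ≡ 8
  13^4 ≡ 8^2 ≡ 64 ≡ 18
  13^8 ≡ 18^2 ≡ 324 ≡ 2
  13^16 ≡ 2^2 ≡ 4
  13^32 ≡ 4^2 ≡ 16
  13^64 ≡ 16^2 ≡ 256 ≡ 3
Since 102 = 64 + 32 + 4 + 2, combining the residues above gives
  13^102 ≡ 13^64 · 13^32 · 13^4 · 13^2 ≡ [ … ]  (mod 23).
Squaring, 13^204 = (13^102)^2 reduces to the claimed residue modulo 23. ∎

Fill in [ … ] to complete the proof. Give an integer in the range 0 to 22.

12

Multiply the listed residues: 3 · 16 · 18 · 8 = 48 → 864 → 6912.
Reducing modulo 23: 6912 = 300·23 + 12, so 13^102 ≡ 12.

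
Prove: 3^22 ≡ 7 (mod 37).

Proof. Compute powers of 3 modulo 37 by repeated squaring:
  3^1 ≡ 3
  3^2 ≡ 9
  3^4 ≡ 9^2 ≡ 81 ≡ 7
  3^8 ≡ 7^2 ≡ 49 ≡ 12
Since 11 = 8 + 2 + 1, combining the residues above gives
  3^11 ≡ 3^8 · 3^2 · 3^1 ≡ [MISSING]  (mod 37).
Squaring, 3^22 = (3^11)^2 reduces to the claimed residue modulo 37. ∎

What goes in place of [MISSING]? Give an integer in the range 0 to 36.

28

3^8 · 3^2 · 3^1 ≡ 12 · 9 · 3 = 324.
324 mod 37 = 28, so 3^11 ≡ 28 (mod 37).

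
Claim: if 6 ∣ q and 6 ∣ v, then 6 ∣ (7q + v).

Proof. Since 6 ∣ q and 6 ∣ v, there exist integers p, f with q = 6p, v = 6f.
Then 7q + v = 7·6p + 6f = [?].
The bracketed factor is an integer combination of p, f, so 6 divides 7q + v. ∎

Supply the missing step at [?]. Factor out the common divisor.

Pull the common 6 out of every term: 7·6p + 6f = 6(f + 7p).
f + 7p is an integer, which exhibits the divisibility.

6(f + 7p)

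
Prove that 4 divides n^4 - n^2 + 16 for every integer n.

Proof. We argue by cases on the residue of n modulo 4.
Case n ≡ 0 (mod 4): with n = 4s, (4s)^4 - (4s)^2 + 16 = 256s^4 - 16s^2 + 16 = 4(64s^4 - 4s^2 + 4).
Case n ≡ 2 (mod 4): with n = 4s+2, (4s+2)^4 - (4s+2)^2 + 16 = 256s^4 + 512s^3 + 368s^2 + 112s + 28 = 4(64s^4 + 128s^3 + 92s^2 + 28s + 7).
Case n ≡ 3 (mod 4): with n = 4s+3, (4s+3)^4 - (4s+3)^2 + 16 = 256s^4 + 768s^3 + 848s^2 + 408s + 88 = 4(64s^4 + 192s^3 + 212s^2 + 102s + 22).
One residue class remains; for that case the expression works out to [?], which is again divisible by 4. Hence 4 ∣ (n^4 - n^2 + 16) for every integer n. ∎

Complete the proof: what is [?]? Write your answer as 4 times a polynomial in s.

Only n ≡ 1 (mod 4) is unaccounted for. Put n = 4s+1:
(4s+1)^4 - (4s+1)^2 + 16 expands to 256s^4 + 256s^3 + 80s^2 + 8s + 16,
and factoring out 4 leaves 4(64s^4 + 64s^3 + 20s^2 + 2s + 4).

4(64s^4 + 64s^3 + 20s^2 + 2s + 4)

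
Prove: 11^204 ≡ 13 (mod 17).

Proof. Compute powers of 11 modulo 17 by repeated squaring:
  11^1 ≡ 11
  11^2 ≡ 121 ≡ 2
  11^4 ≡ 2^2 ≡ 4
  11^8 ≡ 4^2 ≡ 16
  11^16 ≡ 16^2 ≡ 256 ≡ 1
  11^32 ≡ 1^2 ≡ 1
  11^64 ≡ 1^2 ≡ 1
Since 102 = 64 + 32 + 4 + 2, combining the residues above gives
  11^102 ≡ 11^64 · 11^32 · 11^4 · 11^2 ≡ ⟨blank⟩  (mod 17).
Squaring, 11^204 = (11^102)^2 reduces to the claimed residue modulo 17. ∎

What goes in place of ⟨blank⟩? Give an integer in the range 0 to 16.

8

11^64 · 11^32 · 11^4 · 11^2 ≡ 1 · 1 · 4 · 2 = 8.
8 mod 17 = 8, so 11^102 ≡ 8 (mod 17).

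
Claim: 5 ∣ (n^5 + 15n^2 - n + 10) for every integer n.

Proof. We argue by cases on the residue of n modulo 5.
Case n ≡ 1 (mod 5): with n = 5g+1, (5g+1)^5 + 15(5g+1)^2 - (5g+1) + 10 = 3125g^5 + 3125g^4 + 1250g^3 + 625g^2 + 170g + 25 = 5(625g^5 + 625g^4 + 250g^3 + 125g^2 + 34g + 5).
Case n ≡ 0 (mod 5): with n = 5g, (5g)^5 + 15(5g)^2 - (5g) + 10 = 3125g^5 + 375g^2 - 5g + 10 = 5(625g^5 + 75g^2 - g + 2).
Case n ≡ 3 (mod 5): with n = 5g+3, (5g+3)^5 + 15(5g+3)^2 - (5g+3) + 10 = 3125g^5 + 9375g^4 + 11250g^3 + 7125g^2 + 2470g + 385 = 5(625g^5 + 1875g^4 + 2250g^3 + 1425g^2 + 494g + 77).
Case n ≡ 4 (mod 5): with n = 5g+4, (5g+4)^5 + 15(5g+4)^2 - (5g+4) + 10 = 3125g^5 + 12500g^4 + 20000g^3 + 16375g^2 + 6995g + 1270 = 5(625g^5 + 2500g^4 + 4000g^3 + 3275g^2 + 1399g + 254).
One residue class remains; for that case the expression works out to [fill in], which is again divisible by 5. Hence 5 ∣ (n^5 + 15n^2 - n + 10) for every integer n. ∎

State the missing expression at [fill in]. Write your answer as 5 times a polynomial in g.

5(625g^5 + 1250g^4 + 1000g^3 + 475g^2 + 139g + 20)

Only n ≡ 2 (mod 5) is unaccounted for. Put n = 5g+2:
(5g+2)^5 + 15(5g+2)^2 - (5g+2) + 10 expands to 3125g^5 + 6250g^4 + 5000g^3 + 2375g^2 + 695g + 100,
and factoring out 5 leaves 5(625g^5 + 1250g^4 + 1000g^3 + 475g^2 + 139g + 20).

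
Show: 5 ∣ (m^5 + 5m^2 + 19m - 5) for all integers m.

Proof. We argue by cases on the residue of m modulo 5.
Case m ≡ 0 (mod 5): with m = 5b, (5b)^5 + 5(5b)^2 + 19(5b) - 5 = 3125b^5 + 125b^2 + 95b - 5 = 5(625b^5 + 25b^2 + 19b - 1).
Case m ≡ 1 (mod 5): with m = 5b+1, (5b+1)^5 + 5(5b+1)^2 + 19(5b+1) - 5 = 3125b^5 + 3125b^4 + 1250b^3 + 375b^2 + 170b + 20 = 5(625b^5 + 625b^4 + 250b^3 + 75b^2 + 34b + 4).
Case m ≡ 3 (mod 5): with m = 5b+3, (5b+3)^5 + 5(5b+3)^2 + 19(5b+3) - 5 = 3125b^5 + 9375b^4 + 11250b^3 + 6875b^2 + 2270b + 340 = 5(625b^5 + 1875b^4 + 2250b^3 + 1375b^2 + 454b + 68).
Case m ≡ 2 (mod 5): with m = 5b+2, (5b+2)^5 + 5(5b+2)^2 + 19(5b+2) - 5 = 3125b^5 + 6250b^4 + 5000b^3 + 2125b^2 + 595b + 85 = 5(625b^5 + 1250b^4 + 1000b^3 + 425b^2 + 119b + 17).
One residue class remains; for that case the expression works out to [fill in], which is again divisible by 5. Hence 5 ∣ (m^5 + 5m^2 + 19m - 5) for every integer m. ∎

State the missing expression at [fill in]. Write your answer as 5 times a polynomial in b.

5(625b^5 + 2500b^4 + 4000b^3 + 3225b^2 + 1339b + 235)

The residues treated are {0, 1, 3, 2}, so the missing case is m ≡ 4 (mod 5); write m = 5b+4.
Then (5b+4)^5 + 5(5b+4)^2 + 19(5b+4) - 5 = 3125b^5 + 12500b^4 + 20000b^3 + 16125b^2 + 6695b + 1175 = 5(625b^5 + 2500b^4 + 4000b^3 + 3225b^2 + 1339b + 235).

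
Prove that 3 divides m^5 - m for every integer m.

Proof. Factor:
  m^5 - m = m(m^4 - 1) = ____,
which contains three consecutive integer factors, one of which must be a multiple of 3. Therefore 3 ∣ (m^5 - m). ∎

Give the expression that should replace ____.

m^4 - 1 = (m^2 - 1)(m^2 + 1), and m^2 - 1 = (m-1)(m+1).
So m(m^4 - 1) = (m - 1)m(m + 1)(m^2 + 1).

(m - 1)m(m + 1)(m^2 + 1)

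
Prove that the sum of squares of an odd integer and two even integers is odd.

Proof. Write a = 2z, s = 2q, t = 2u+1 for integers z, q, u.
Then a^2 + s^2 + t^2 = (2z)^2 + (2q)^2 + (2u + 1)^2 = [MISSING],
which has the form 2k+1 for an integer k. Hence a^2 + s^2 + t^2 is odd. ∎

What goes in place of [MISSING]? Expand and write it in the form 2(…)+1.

Expanding: (2z)^2 + (2q)^2 + (2u + 1)^2 = 4q^2 + 4u^2 + 4u + 4z^2 + 1.
Every term except the constant is even, so this is 2(2q^2 + 2u^2 + 2u + 2z^2) + 1,
and 2q^2 + 2u^2 + 2u + 2z^2 ∈ ℤ gives the required form.

2(2q^2 + 2u^2 + 2u + 2z^2) + 1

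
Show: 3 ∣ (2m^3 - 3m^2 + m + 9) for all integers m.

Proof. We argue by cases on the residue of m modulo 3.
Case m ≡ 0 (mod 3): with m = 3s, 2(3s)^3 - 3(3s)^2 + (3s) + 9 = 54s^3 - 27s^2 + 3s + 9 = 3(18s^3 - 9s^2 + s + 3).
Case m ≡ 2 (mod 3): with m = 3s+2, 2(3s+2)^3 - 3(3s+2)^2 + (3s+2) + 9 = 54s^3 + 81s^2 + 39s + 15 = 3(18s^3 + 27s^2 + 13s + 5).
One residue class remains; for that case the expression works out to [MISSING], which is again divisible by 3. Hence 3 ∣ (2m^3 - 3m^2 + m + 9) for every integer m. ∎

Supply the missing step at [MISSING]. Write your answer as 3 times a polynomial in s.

Only m ≡ 1 (mod 3) is unaccounted for. Put m = 3s+1:
2(3s+1)^3 - 3(3s+1)^2 + (3s+1) + 9 expands to 54s^3 + 27s^2 + 3s + 9,
and factoring out 3 leaves 3(18s^3 + 9s^2 + s + 3).

3(18s^3 + 9s^2 + s + 3)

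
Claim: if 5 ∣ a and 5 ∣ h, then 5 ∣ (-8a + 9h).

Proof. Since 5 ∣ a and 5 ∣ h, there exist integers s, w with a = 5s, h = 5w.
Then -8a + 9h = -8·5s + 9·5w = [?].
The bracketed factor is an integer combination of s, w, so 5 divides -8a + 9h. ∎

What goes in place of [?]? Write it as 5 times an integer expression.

5(-8s + 9w)

Each term has a factor of 5: -8·5s + 9·5w = 5·(-8s + 9w).
Since -8s + 9w is an integer, 5 ∣ (-8a + 9h).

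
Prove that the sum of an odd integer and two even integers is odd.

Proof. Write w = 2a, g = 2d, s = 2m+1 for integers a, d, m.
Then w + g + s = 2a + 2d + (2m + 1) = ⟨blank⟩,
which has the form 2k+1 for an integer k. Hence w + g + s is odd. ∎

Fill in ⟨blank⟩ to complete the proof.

2(a + d + m) + 1

2a + 2d + (2m + 1) = 2a + 2d + 2m + 1
= 2(a + d + m) + 1.
Since a + d + m is an integer, the sum is of the form 2k+1 for an integer k.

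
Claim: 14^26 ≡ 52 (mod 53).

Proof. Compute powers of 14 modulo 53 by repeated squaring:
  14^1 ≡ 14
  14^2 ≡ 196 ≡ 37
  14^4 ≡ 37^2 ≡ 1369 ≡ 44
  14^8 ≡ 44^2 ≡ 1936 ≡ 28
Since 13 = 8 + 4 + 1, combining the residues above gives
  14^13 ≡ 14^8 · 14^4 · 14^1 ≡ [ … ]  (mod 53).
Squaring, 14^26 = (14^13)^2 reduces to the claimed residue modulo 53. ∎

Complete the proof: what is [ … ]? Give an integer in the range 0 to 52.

14^8 · 14^4 · 14^1 ≡ 28 · 44 · 14 = 17248.
17248 mod 53 = 23, so 14^13 ≡ 23 (mod 53).

23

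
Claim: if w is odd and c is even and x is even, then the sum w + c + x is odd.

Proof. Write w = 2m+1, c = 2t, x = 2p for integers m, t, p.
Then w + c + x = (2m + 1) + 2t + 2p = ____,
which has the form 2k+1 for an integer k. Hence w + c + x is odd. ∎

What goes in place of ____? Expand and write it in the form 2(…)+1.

(2m + 1) + 2t + 2p = 2m + 2p + 2t + 1
= 2(m + p + t) + 1.
Since m + p + t is an integer, the sum is of the form 2k+1 for an integer k.

2(m + p + t) + 1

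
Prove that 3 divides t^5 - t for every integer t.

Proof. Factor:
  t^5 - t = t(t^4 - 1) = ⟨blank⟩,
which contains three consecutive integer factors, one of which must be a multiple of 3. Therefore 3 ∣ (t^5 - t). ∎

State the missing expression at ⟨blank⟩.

(t - 1)t(t + 1)(t^2 + 1)

t^4 - 1 = (t^2 - 1)(t^2 + 1), and t^2 - 1 = (t-1)(t+1).
So t(t^4 - 1) = (t - 1)t(t + 1)(t^2 + 1).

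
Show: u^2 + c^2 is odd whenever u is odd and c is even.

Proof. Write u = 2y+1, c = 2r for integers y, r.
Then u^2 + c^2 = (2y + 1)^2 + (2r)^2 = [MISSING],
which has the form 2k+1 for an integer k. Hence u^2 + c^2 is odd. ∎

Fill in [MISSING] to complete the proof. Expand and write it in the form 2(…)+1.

Expanding: (2y + 1)^2 + (2r)^2 = 4r^2 + 4y^2 + 4y + 1.
Every term except the constant is even, so this is 2(2r^2 + 2y^2 + 2y) + 1,
and 2r^2 + 2y^2 + 2y ∈ ℤ gives the required form.

2(2r^2 + 2y^2 + 2y) + 1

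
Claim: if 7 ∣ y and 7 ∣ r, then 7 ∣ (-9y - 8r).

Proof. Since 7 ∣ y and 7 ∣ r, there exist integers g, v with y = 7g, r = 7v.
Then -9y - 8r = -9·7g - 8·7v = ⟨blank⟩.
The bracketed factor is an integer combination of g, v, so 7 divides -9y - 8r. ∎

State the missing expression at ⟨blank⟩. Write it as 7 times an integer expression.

7(-9g - 8v)

Each term has a factor of 7: -9·7g - 8·7v = 7·(-9g - 8v).
Since -9g - 8v is an integer, 7 ∣ (-9y - 8r).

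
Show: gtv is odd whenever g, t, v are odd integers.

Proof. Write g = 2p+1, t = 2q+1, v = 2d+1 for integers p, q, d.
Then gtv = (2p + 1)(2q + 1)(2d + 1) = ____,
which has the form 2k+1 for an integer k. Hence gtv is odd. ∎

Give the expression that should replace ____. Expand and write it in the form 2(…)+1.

Expanding: (2p + 1)(2q + 1)(2d + 1) = 8dpq + 4dp + 4dq + 2d + 4pq + 2p + 2q + 1.
Every term except the constant is even, so this is 2(4dpq + 2dp + 2dq + d + 2pq + p + q) + 1,
and 4dpq + 2dp + 2dq + d + 2pq + p + q ∈ ℤ gives the required form.

2(4dpq + 2dp + 2dq + d + 2pq + p + q) + 1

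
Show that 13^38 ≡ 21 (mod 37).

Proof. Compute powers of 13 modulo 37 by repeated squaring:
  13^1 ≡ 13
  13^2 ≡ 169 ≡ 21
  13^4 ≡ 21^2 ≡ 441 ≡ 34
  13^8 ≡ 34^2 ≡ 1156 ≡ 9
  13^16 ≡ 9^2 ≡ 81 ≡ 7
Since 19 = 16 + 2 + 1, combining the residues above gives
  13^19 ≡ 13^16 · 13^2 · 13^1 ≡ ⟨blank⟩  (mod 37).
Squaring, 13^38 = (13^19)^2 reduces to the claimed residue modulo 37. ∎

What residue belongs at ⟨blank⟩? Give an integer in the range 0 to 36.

13^16 · 13^2 · 13^1 ≡ 7 · 21 · 13 = 1911.
1911 mod 37 = 24, so 13^19 ≡ 24 (mod 37).

24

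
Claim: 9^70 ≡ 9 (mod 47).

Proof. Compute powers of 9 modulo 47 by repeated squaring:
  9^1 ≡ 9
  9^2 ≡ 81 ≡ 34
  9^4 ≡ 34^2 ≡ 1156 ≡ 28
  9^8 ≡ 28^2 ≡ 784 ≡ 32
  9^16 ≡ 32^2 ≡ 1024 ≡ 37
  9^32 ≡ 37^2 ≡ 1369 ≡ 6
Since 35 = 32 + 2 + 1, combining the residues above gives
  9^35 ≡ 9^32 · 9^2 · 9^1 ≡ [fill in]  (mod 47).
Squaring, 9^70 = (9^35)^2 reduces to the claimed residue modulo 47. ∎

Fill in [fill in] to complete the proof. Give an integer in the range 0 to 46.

Multiply the listed residues: 6 · 34 · 9 = 204 → 1836.
Reducing modulo 47: 1836 = 39·47 + 3, so 9^35 ≡ 3.

3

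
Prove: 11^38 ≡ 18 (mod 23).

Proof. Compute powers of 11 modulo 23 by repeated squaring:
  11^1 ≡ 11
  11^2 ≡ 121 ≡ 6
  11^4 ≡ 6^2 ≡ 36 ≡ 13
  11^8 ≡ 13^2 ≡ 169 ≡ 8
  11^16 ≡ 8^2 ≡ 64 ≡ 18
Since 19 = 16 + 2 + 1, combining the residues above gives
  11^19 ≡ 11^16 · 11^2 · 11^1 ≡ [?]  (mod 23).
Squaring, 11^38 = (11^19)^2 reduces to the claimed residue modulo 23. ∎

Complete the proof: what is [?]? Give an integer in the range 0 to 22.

11^16 · 11^2 · 11^1 ≡ 18 · 6 · 11 = 1188.
1188 mod 23 = 15, so 11^19 ≡ 15 (mod 23).

15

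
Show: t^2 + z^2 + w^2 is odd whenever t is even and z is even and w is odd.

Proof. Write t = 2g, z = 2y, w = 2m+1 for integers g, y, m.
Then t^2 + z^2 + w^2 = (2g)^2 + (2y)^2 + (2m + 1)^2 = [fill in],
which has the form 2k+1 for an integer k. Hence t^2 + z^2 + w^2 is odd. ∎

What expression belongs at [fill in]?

Expanding: (2g)^2 + (2y)^2 + (2m + 1)^2 = 4g^2 + 4m^2 + 4m + 4y^2 + 1.
Every term except the constant is even, so this is 2(2g^2 + 2m^2 + 2m + 2y^2) + 1,
and 2g^2 + 2m^2 + 2m + 2y^2 ∈ ℤ gives the required form.

2(2g^2 + 2m^2 + 2m + 2y^2) + 1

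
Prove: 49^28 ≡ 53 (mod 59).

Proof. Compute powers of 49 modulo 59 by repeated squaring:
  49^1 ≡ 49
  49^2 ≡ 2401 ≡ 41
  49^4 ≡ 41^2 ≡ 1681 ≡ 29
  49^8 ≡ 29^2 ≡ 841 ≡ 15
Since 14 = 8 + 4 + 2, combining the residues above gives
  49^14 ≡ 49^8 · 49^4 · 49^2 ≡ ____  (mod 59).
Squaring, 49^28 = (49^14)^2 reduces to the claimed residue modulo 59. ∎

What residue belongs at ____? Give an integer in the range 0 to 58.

Multiply the listed residues: 15 · 29 · 41 = 435 → 17835.
Reducing modulo 59: 17835 = 302·59 + 17, so 49^14 ≡ 17.

17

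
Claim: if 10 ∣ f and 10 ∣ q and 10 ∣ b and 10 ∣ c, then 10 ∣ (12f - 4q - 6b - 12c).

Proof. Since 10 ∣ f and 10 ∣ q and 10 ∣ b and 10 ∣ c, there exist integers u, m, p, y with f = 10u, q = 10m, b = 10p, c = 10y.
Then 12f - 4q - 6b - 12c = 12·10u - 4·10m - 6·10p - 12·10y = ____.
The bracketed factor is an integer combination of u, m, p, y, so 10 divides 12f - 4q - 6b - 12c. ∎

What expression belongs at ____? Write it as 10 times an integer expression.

Pull the common 10 out of every term: 12·10u - 4·10m - 6·10p - 12·10y = 10(-4m - 6p + 12u - 12y).
-4m - 6p + 12u - 12y is an integer, which exhibits the divisibility.

10(-4m - 6p + 12u - 12y)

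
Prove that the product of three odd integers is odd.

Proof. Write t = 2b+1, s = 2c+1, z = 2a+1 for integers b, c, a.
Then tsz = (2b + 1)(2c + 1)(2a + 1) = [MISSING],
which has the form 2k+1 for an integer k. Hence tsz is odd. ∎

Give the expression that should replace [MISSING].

Expanding: (2b + 1)(2c + 1)(2a + 1) = 8abc + 4ab + 4ac + 2a + 4bc + 2b + 2c + 1.
Every term except the constant is even, so this is 2(4abc + 2ab + 2ac + a + 2bc + b + c) + 1,
and 4abc + 2ab + 2ac + a + 2bc + b + c ∈ ℤ gives the required form.

2(4abc + 2ab + 2ac + a + 2bc + b + c) + 1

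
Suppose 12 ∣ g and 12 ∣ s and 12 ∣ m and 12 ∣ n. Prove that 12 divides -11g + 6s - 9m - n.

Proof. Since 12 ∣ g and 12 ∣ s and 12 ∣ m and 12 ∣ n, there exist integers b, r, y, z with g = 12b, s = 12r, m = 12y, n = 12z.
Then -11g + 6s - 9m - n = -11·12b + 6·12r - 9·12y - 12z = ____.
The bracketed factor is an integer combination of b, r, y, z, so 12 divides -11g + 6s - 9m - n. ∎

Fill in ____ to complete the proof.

12(-11b + 6r - 9y - z)

Pull the common 12 out of every term: -11·12b + 6·12r - 9·12y - 12z = 12(-11b + 6r - 9y - z).
-11b + 6r - 9y - z is an integer, which exhibits the divisibility.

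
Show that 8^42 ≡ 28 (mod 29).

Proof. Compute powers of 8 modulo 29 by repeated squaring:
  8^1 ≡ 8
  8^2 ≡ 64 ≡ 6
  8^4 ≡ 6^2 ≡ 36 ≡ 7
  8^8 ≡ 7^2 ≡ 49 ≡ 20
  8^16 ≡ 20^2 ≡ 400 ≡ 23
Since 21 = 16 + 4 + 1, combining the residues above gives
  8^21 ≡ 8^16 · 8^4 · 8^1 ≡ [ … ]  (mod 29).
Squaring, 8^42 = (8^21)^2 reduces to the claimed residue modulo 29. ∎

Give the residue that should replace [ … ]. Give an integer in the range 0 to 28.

12

Multiply the listed residues: 23 · 7 · 8 = 161 → 1288.
Reducing modulo 29: 1288 = 44·29 + 12, so 8^21 ≡ 12.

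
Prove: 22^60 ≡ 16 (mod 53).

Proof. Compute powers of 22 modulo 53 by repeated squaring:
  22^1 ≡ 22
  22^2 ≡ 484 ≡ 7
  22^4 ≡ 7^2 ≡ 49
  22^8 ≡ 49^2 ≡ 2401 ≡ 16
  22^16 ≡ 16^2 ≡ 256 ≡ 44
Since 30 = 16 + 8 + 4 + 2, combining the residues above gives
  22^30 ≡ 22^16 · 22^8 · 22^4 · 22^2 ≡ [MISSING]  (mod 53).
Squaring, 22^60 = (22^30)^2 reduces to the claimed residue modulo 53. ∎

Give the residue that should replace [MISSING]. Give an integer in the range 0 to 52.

4

Multiply the listed residues: 44 · 16 · 49 · 7 = 704 → 34496 → 241472.
Reducing modulo 53: 241472 = 4556·53 + 4, so 22^30 ≡ 4.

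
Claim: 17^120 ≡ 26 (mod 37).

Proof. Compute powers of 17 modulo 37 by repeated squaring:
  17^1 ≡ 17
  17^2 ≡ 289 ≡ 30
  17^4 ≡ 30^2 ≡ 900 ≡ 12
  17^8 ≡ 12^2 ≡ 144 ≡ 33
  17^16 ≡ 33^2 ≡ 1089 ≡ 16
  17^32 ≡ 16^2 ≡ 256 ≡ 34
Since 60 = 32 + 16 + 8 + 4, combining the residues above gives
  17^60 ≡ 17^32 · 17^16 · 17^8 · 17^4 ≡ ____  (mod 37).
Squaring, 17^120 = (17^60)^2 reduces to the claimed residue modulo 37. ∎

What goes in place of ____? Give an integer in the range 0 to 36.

17^32 · 17^16 · 17^8 · 17^4 ≡ 34 · 16 · 33 · 12 = 215424.
215424 mod 37 = 10, so 17^60 ≡ 10 (mod 37).

10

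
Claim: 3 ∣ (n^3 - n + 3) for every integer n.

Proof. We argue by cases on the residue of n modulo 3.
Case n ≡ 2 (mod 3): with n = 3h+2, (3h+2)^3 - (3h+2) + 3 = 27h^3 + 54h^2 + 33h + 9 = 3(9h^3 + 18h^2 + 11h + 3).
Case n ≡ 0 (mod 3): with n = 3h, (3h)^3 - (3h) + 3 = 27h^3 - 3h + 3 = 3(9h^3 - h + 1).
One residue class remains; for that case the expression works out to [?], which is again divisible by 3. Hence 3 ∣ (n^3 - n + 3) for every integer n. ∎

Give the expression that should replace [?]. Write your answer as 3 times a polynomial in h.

3(9h^3 + 9h^2 + 2h + 1)

Only n ≡ 1 (mod 3) is unaccounted for. Put n = 3h+1:
(3h+1)^3 - (3h+1) + 3 expands to 27h^3 + 27h^2 + 6h + 3,
and factoring out 3 leaves 3(9h^3 + 9h^2 + 2h + 1).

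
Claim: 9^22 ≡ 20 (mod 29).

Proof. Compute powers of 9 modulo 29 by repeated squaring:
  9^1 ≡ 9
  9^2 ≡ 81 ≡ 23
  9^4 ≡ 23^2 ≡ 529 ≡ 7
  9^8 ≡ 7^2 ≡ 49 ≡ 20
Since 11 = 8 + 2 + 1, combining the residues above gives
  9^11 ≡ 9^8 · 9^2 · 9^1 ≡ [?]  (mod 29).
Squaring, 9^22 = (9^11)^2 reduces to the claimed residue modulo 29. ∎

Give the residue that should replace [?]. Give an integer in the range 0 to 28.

22

Multiply the listed residues: 20 · 23 · 9 = 460 → 4140.
Reducing modulo 29: 4140 = 142·29 + 22, so 9^11 ≡ 22.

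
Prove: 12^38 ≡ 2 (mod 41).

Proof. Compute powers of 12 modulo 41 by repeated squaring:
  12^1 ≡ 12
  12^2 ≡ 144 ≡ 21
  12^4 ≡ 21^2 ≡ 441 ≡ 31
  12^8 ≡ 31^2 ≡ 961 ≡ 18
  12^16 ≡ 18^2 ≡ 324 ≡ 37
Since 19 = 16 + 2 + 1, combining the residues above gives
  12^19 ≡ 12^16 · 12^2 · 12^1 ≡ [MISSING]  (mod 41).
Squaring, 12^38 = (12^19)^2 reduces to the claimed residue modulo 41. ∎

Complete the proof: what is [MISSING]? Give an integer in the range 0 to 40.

Multiply the listed residues: 37 · 21 · 12 = 777 → 9324.
Reducing modulo 41: 9324 = 227·41 + 17, so 12^19 ≡ 17.

17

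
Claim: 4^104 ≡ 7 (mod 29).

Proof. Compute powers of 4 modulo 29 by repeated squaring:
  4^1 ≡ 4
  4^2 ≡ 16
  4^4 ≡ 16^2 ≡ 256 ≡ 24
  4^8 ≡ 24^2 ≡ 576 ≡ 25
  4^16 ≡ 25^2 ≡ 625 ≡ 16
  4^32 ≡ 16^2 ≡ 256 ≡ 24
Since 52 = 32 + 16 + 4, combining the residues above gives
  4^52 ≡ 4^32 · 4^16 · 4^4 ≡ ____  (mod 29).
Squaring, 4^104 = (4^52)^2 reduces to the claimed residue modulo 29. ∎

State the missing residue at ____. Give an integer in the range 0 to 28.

23

4^32 · 4^16 · 4^4 ≡ 24 · 16 · 24 = 9216.
9216 mod 29 = 23, so 4^52 ≡ 23 (mod 29).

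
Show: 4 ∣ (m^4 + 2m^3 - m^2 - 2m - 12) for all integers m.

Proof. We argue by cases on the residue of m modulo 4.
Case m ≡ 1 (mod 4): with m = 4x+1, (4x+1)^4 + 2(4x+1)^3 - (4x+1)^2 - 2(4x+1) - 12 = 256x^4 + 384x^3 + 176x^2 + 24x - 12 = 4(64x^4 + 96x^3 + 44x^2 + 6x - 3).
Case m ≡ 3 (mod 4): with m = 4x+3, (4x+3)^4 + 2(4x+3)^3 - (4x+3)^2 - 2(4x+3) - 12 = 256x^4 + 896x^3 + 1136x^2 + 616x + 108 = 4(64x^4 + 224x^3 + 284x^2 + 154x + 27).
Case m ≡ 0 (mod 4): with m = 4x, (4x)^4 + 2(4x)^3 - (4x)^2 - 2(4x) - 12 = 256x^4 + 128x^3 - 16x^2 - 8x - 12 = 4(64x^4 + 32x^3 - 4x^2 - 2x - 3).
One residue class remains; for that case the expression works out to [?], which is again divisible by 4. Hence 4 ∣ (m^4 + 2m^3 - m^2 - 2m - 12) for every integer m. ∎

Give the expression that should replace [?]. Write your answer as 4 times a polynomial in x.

4(64x^4 + 160x^3 + 140x^2 + 50x + 3)

The residues treated are {1, 3, 0}, so the missing case is m ≡ 2 (mod 4); write m = 4x+2.
Then (4x+2)^4 + 2(4x+2)^3 - (4x+2)^2 - 2(4x+2) - 12 = 256x^4 + 640x^3 + 560x^2 + 200x + 12 = 4(64x^4 + 160x^3 + 140x^2 + 50x + 3).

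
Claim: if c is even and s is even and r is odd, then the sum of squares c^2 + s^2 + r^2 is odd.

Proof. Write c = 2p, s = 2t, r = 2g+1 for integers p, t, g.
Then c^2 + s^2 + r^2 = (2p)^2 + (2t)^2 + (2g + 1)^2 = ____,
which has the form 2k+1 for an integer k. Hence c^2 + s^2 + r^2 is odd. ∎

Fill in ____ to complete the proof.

Expanding: (2p)^2 + (2t)^2 + (2g + 1)^2 = 4g^2 + 4g + 4p^2 + 4t^2 + 1.
Every term except the constant is even, so this is 2(2g^2 + 2g + 2p^2 + 2t^2) + 1,
and 2g^2 + 2g + 2p^2 + 2t^2 ∈ ℤ gives the required form.

2(2g^2 + 2g + 2p^2 + 2t^2) + 1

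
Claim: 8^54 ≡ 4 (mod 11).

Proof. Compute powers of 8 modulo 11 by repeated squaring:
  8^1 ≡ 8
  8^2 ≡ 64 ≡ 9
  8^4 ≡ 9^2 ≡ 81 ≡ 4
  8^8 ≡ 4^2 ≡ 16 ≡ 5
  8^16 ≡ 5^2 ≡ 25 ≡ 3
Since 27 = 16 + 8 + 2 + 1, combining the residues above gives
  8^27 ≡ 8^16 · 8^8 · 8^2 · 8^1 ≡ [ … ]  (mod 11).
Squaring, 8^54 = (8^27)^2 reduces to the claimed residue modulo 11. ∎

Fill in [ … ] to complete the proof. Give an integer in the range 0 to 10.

2

Multiply the listed residues: 3 · 5 · 9 · 8 = 15 → 135 → 1080.
Reducing modulo 11: 1080 = 98·11 + 2, so 8^27 ≡ 2.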